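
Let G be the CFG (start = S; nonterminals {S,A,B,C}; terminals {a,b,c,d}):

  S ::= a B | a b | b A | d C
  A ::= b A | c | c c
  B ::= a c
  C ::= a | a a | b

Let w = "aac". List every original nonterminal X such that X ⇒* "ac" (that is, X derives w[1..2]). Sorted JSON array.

Convert to CNF:
  S -> T0 A | T2 B | T2 T0 | T3 C
  A -> T0 A | T1 T1 | c
  B -> T2 T1
  C -> T2 T2 | a | b
  T0 -> b
  T1 -> c
  T2 -> a
  T3 -> d

Fill CYK table bottom-up — only the sub-triangle for w[1..2]:
  [1..1]={C,T2}  "a"  orig:{C}
  [2..2]={A,T1}  "c"  orig:{A}
  [1..2]={B}  "ac"

Original NTs in T[1,2] deriving "ac": ["B"]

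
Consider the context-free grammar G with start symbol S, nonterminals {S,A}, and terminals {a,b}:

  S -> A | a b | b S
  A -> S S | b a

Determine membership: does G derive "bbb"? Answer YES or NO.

CNF form of G:
  S -> S S | T0 S | T0 T1 | T1 T0
  A -> S S | T0 T1
  T0 -> b
  T1 -> a

CYK fill:
  T[0,0] 'b' = {T0}  orig:{}
  T[1,1] 'b' = {T0}  orig:{}
  T[2,2] 'b' = {T0}  orig:{}
  T[0,1] 'bb' = ∅
  T[1,2] 'bb' = ∅
  T[0,2] 'bbb' = ∅

S ∉ T[0,2] ⇒ NO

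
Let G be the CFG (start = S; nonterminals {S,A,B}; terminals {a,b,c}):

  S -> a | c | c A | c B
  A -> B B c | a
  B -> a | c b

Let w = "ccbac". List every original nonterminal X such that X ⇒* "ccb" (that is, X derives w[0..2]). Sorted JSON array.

CNF form of G:
  S -> T0 A | T0 B | a | c
  A -> B X2 | a
  B -> T0 T1 | a
  T0 -> c
  T1 -> b
  X2 -> B T0

CYK table (by increasing span) — only the sub-triangle for w[0..2]:
  T[0,0] 'c' = {S,T0}  orig:{S}
  T[1,1] 'c' = {S,T0}  orig:{S}
  T[2,2] 'b' = {T1}  orig:{}
  T[0,1] 'cc' = ∅
  T[1,2] 'cb' = {B}
  T[0,2] 'ccb' = {S}

Original NTs in T[0,2] deriving "ccb": ["S"]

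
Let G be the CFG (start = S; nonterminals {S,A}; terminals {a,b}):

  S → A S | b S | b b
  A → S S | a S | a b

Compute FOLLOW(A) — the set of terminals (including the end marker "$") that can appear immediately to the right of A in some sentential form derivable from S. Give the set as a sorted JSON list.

FIRST sets, iterate to fixpoint:
round 1:
  A via A→a S: +{a}
  S via S→A S: +{a}
  S via S→b S: +{b}
  FIRST[S]={a,b}  FIRST[A]={a}
round 2:
  A via A→S S: +{b}
  FIRST[S]={a,b}  FIRST[A]={a,b}
round 3: (stable)
  FIRST[S]={a,b}  FIRST[A]={a,b}

Compute FOLLOW by fixpoint:
FOLLOW(S) := {$}
round 1:
  A→S S: FOLLOW(S) ⊇ FIRST(S) = {a,b}; new: +{a,b}
  S→A S: FOLLOW(A) ⊇ FIRST(S) = {a,b}; new: +{a,b}
  FOLLOW[S]={$,a,b}  FOLLOW[A]={a,b}
round 2: done
  FOLLOW[S]={$,a,b}  FOLLOW[A]={a,b}

FOLLOW(A) = ["a", "b"]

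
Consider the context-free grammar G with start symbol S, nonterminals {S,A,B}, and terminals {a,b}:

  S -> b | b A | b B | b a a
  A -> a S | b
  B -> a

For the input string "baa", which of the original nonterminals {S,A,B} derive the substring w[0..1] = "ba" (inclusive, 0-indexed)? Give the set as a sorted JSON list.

Convert to CNF:
  S -> T1 A | T1 B | T1 X2 | b
  A -> T0 S | b
  B -> a
  T0 -> a
  T1 -> b
  X2 -> T0 T0

Fill CYK table bottom-up — only the sub-triangle for w[0..1]:
  [0..0]={A,S,T1}  "b"  orig:{A,S}
  [1..1]={B,T0}  "a"  orig:{B}
  [0..1]={S}  "ba"

Original NTs in T[0,1] deriving "ba": ["S"]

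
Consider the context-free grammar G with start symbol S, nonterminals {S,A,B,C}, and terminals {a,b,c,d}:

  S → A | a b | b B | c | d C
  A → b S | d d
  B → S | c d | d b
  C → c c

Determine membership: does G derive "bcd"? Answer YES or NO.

Convert to CNF:
  S -> T0 B | T0 S | T1 C | T1 T1 | T2 T0 | c
  A -> T0 S | T1 T1
  B -> T0 B | T0 S | T1 C | T1 T0 | T1 T1 | T2 T0 | T3 T1 | c
  C -> T3 T3
  T0 -> b
  T1 -> d
  T2 -> a
  T3 -> c

CYK table (by increasing span):
  cell(0,0) b: {T0}  orig:{}
  cell(1,1) c: {B,S,T3}  orig:{B,S}
  cell(2,2) d: {T1}  orig:{}
  cell(0,1) bc: {A,B,S}
  cell(1,2) cd: {B}
  cell(0,2) bcd: {B,S}

S ∈ T[0,2] ⇒ YES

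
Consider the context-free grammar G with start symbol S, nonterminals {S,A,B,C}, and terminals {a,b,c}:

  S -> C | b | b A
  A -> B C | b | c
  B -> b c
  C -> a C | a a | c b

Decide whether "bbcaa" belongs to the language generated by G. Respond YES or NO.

CNF form of G:
  S -> T0 A | T1 T0 | T2 C | T2 T2 | b
  A -> B C | b | c
  B -> T0 T1
  C -> T1 T0 | T2 C | T2 T2
  T0 -> b
  T1 -> c
  T2 -> a

Fill CYK table bottom-up:
  [0..0]={A,S,T0}  "b"  orig:{A,S}
  [1..1]={A,S,T0}  "b"  orig:{A,S}
  [2..2]={A,T1}  "c"  orig:{A}
  [3..3]={T2}  "a"  orig:{}
  [4..4]={T2}  "a"  orig:{}
  [0..1]={S}  "bb"
  [1..2]={B,S}  "bc"
  [2..3]=∅  "ca"
  [3..4]={C,S}  "aa"
  [0..2]=∅  "bbc"
  [1..3]=∅  "bca"
  [2..4]=∅  "caa"
  [0..3]=∅  "bbca"
  [1..4]={A}  "bcaa"
  [0..4]={S}  "bbcaa"

S ∈ T[0,4] ⇒ YES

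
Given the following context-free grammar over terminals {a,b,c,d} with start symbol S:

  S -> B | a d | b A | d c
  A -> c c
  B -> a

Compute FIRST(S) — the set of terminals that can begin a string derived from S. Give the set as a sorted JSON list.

FIRST iteration:
[1]
  A via A→c c: +{c}
  B via B→a: +{a}
  S via S→B: +{a}
  S via S→b A: +{b}
  S via S→d c: +{d}
  FIRST[S]={a,b,d}  FIRST[A]={c}  FIRST[B]={a}
[2] (stable)
  FIRST[S]={a,b,d}  FIRST[A]={c}  FIRST[B]={a}

FIRST(S) = ["a", "b", "d"]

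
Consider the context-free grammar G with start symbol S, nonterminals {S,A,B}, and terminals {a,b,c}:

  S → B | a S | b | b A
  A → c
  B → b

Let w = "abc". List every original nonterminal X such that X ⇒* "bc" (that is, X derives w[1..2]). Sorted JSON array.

Convert to CNF:
  S -> T0 S | T1 A | b
  A -> c
  B -> b
  T0 -> a
  T1 -> b

CYK fill — only the sub-triangle for w[1..2]:
  [1..1]={B,S,T1}  "b"  orig:{B,S}
  [2..2]={A}  "c"
  [1..2]={S}  "bc"

Original NTs in T[1,2] deriving "bc": ["S"]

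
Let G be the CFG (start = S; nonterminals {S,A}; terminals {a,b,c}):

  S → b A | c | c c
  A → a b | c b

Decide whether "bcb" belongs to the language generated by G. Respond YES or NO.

Convert to CNF:
  S -> T1 A | T2 T2 | c
  A -> T0 T1 | T2 T1
  T0 -> a
  T1 -> b
  T2 -> c

CYK fill:
  cell(0,0) b: {T1}  orig:{}
  cell(1,1) c: {S,T2}  orig:{S}
  cell(2,2) b: {T1}  orig:{}
  cell(0,1) bc: ∅
  cell(1,2) cb: {A}
  cell(0,2) bcb: {S}

S ∈ T[0,2] ⇒ YES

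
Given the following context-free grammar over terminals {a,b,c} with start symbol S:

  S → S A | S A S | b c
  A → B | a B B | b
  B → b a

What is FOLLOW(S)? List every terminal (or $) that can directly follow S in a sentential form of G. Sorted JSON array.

FIRST sets, iterate to fixpoint:
pass 1:
  A via A→a B B: +{a}
  A via A→b: +{b}
  B via B→b a: +{b}
  S via S→b c: +{b}
  S: {b}  A: {a,b}  B: {b}
pass 2: (no change)
  S: {b}  A: {a,b}  B: {b}

Compute FOLLOW by fixpoint:
seed FOLLOW(S) with $
pass 1:
  A→a B B: FOLLOW(B) ⊇ FIRST(B) = {b}; new: +{b}
  S→S A: FOLLOW(S) ⊇ FIRST(A) = {a,b}; new: +{a,b}
  S→S A: FOLLOW(A) ⊇ FOLLOW(S) ⊇ {$,a,b}; new: +{$,a,b}
  FOLLOW[S]={$,a,b}  FOLLOW[A]={$,a,b}  FOLLOW[B]={b}
pass 2:
  A→B: FOLLOW(B) ⊇ FOLLOW(A) ⊇ {$,a,b}; new: +{$,a}
  FOLLOW[S]={$,a,b}  FOLLOW[A]={$,a,b}  FOLLOW[B]={$,a,b}
pass 3: — fixpoint
  FOLLOW[S]={$,a,b}  FOLLOW[A]={$,a,b}  FOLLOW[B]={$,a,b}

FOLLOW(S) = ["$", "a", "b"]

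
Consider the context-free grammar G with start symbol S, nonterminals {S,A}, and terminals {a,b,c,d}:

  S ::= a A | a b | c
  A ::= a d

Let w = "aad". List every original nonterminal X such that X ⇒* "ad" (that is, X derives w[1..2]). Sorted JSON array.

CNF form of G:
  S -> T0 A | T0 T2 | c
  A -> T0 T1
  T0 -> a
  T1 -> d
  T2 -> b

CYK table (by increasing span), restricted to cells inside w[1..2]:
  cell(1,1) a: {T0}  orig:{}
  cell(2,2) d: {T1}  orig:{}
  cell(1,2) ad: {A}

Original NTs in T[1,2] deriving "ad": ["A"]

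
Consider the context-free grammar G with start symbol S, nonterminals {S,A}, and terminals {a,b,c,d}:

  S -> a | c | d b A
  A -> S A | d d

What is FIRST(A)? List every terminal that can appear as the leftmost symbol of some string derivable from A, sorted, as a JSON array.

FIRST iteration:
iter 1:
  A via A→d d: +{d}
  S via S→a: +{a}
  S via S→c: +{c}
  S via S→d b A: +{d}
  FIRST[S]={a,c,d}  FIRST[A]={d}
iter 2:
  A via A→S A: +{a,c}
  FIRST[S]={a,c,d}  FIRST[A]={a,c,d}
iter 3: done
  FIRST[S]={a,c,d}  FIRST[A]={a,c,d}

FIRST(A) = ["a", "c", "d"]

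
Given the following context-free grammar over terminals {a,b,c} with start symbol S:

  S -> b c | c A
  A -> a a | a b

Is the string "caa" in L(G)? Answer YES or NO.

Convert to CNF:
  S -> T1 T2 | T2 A
  A -> T0 T0 | T0 T1
  T0 -> a
  T1 -> b
  T2 -> c

Fill CYK table bottom-up:
  T[0,0] 'c' = {T2}  orig:{}
  T[1,1] 'a' = {T0}  orig:{}
  T[2,2] 'a' = {T0}  orig:{}
  T[0,1] 'ca' = ∅
  T[1,2] 'aa' = {A}
  T[0,2] 'caa' = {S}

S ∈ T[0,2] ⇒ YES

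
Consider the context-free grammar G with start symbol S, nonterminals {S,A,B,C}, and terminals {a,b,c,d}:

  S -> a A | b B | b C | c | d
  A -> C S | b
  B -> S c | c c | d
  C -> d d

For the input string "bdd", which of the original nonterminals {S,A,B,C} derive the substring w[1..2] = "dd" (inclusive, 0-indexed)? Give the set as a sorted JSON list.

Convert to CNF:
  S -> T2 A | T3 B | T3 C | c | d
  A -> C S | b
  B -> S T0 | T0 T0 | d
  C -> T1 T1
  T0 -> c
  T1 -> d
  T2 -> a
  T3 -> b

CYK fill, restricted to cells inside w[1..2]:
  T[1,1] 'd' = {B,S,T1}  orig:{B,S}
  T[2,2] 'd' = {B,S,T1}  orig:{B,S}
  T[1,2] 'dd' = {C}

Original NTs in T[1,2] deriving "dd": ["C"]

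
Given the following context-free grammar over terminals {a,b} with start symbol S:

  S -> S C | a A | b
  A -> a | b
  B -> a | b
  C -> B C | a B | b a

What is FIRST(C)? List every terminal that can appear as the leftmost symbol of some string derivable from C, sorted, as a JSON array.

FIRST sets, iterate to fixpoint:
round 1:
  A via A→a: +{a}
  A via A→b: +{b}
  B via B→a: +{a}
  B via B→b: +{b}
  C via C→B C: +{a,b}
  S via S→a A: +{a}
  S via S→b: +{b}
  FIRST[S]={a,b}  FIRST[A]={a,b}  FIRST[B]={a,b}  FIRST[C]={a,b}
round 2: (stable)
  FIRST[S]={a,b}  FIRST[A]={a,b}  FIRST[B]={a,b}  FIRST[C]={a,b}

FIRST(C) = ["a", "b"]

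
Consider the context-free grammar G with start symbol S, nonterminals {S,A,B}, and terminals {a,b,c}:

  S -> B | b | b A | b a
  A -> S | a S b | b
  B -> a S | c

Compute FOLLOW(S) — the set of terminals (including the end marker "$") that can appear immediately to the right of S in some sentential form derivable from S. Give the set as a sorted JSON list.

FIRST sets, iterate to fixpoint:
[1]
  A via A→a S b: +{a}
  A via A→b: +{b}
  B via B→a S: +{a}
  B via B→c: +{c}
  S via S→B: +{a,c}
  S via S→b: +{b}
  S: {a,b,c}  A: {a,b}  B: {a,c}
[2]
  A via A→S: +{c}
  S: {a,b,c}  A: {a,b,c}  B: {a,c}
[3] — fixpoint
  S: {a,b,c}  A: {a,b,c}  B: {a,c}

FOLLOW iteration:
initialize: $ ∈ FOLLOW(S)
[1]
  A→a S b: FOLLOW(S) ⊇ FIRST(b) = {b}; new: +{b}
  S→B: FOLLOW(B) ⊇ FOLLOW(S) ⊇ {$,b}; new: +{$,b}
  S→b A: FOLLOW(A) ⊇ FOLLOW(S) ⊇ {$,b}; new: +{$,b}
  S: {$,b}  A: {$,b}  B: {$,b}
[2] — fixpoint
  S: {$,b}  A: {$,b}  B: {$,b}

FOLLOW(S) = ["$", "b"]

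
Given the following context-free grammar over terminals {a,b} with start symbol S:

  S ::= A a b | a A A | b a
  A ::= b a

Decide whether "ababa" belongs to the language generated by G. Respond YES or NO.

Convert to CNF:
  S -> A X2 | T0 T1 | T1 X3
  A -> T0 T1
  T0 -> b
  T1 -> a
  X2 -> T1 T0
  X3 -> A A

Fill CYK table bottom-up:
  [0..0]={T1}  "a"  orig:{}
  [1..1]={T0}  "b"  orig:{}
  [2..2]={T1}  "a"  orig:{}
  [3..3]={T0}  "b"  orig:{}
  [4..4]={T1}  "a"  orig:{}
  [0..1]={X2}  "ab"  orig:{}
  [1..2]={A,S}  "ba"
  [2..3]={X2}  "ab"  orig:{}
  [3..4]={A,S}  "ba"
  [0..2]=∅  "aba"
  [1..3]=∅  "bab"
  [2..4]=∅  "aba"
  [0..3]=∅  "abab"
  [1..4]={X3}  "baba"  orig:{}
  [0..4]={S}  "ababa"

S ∈ T[0,4] ⇒ YES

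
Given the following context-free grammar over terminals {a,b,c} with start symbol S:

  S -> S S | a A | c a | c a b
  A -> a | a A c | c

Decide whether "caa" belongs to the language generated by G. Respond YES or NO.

Convert to CNF:
  S -> S S | T0 A | T1 T0 | T1 X4
  A -> T0 X3 | a | c
  T0 -> a
  T1 -> c
  T2 -> b
  X3 -> A T1
  X4 -> T0 T2

CYK table (by increasing span):
  cell(0,0) c: {A,T1}  orig:{A}
  cell(1,1) a: {A,T0}  orig:{A}
  cell(2,2) a: {A,T0}  orig:{A}
  cell(0,1) ca: {S}
  cell(1,2) aa: {S}
  cell(0,2) caa: ∅

S ∉ T[0,2] ⇒ NO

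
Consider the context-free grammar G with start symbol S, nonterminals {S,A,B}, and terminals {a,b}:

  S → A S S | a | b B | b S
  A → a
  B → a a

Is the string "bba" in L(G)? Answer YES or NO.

Convert to CNF:
  S -> A X2 | T1 B | T1 S | a
  A -> a
  B -> T0 T0
  T0 -> a
  T1 -> b
  X2 -> S S

CYK table (by increasing span):
  cell(0,0) b: {T1}  orig:{}
  cell(1,1) b: {T1}  orig:{}
  cell(2,2) a: {A,S,T0}  orig:{A,S}
  cell(0,1) bb: ∅
  cell(1,2) ba: {S}
  cell(0,2) bba: {S}

S ∈ T[0,2] ⇒ YES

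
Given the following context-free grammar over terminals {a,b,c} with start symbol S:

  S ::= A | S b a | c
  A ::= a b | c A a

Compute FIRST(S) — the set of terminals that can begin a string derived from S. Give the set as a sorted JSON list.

FIRST iteration:
iter 1:
  A via A→a b: +{a}
  A via A→c A a: +{c}
  S via S→A: +{a,c}
  S: {a,c}  A: {a,c}
iter 2: done
  S: {a,c}  A: {a,c}

FIRST(S) = ["a", "c"]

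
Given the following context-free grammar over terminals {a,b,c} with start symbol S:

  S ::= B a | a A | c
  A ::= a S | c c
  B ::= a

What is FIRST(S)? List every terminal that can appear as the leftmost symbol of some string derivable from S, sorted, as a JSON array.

FIRST iteration:
round 1:
  A via A→a S: +{a}
  A via A→c c: +{c}
  B via B→a: +{a}
  S via S→B a: +{a}
  S via S→c: +{c}
  S: {a,c}  A: {a,c}  B: {a}
round 2: (no change)
  S: {a,c}  A: {a,c}  B: {a}

FIRST(S) = ["a", "c"]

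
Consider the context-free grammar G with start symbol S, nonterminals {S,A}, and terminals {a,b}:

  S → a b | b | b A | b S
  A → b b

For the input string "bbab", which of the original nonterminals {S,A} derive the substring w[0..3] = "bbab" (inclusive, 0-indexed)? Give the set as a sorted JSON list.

CNF form of G:
  S -> T0 A | T0 S | T1 T0 | b
  A -> T0 T0
  T0 -> b
  T1 -> a

Fill CYK table bottom-up, restricted to cells inside w[0..3]:
  cell(0,0) b: {S,T0}  orig:{S}
  cell(1,1) b: {S,T0}  orig:{S}
  cell(2,2) a: {T1}  orig:{}
  cell(3,3) b: {S,T0}  orig:{S}
  cell(0,1) bb: {A,S}
  cell(1,2) ba: ∅
  cell(2,3) ab: {S}
  cell(0,2) bba: ∅
  cell(1,3) bab: {S}
  cell(0,3) bbab: {S}

Original NTs in T[0,3] deriving "bbab": ["S"]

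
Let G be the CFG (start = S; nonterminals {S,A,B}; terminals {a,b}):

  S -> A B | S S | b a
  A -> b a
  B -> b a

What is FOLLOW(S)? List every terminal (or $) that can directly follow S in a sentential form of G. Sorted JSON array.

FIRST sets, iterate to fixpoint:
pass 1:
  A via A→b a: +{b}
  B via B→b a: +{b}
  S via S→A B: +{b}
  FIRST[S]={b}  FIRST[A]={b}  FIRST[B]={b}
pass 2: done
  FIRST[S]={b}  FIRST[A]={b}  FIRST[B]={b}

FOLLOW sets:
FOLLOW(S) := {$}
round 1:
  S→A B: FOLLOW(A) ⊇ FIRST(B) = {b}; new: +{b}
  S→A B: FOLLOW(B) ⊇ FOLLOW(S) ⊇ {$}; new: +{$}
  S→S S: FOLLOW(S) ⊇ FIRST(S) = {b}; new: +{b}
  FOLLOW[S]={$,b}  FOLLOW[A]={b}  FOLLOW[B]={$}
round 2:
  S→A B: FOLLOW(B) ⊇ FOLLOW(S) ⊇ {$,b}; new: +{b}
  FOLLOW[S]={$,b}  FOLLOW[A]={b}  FOLLOW[B]={$,b}
round 3: (no change)
  FOLLOW[S]={$,b}  FOLLOW[A]={b}  FOLLOW[B]={$,b}

FOLLOW(S) = ["$", "b"]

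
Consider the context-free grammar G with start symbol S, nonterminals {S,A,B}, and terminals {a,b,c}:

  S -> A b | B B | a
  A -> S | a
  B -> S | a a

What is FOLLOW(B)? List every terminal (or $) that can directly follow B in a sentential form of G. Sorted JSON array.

FIRST sets, iterate to fixpoint:
pass 1:
  A via A→a: +{a}
  B via B→a a: +{a}
  S via S→A b: +{a}
  FIRST[S]={a}  FIRST[A]={a}  FIRST[B]={a}
pass 2: done
  FIRST[S]={a}  FIRST[A]={a}  FIRST[B]={a}

Compute FOLLOW by fixpoint:
initialize: $ ∈ FOLLOW(S)
iter 1:
  S→A b: FOLLOW(A) ⊇ FIRST(b) = {b}; new: +{b}
  S→B B: FOLLOW(B) ⊇ FIRST(B) = {a}; new: +{a}
  S→B B: FOLLOW(B) ⊇ FOLLOW(S) ⊇ {$}; new: +{$}
  FOLLOW(S)={$}  FOLLOW(A)={b}  FOLLOW(B)={$,a}
iter 2:
  A→S: FOLLOW(S) ⊇ FOLLOW(A) ⊇ {b}; new: +{b}
  B→S: FOLLOW(S) ⊇ FOLLOW(B) ⊇ {$,a}; new: +{a}
  S→B B: FOLLOW(B) ⊇ FOLLOW(S) ⊇ {$,a,b}; new: +{b}
  FOLLOW(S)={$,a,b}  FOLLOW(A)={b}  FOLLOW(B)={$,a,b}
iter 3: — fixpoint
  FOLLOW(S)={$,a,b}  FOLLOW(A)={b}  FOLLOW(B)={$,a,b}

FOLLOW(B) = ["$", "a", "b"]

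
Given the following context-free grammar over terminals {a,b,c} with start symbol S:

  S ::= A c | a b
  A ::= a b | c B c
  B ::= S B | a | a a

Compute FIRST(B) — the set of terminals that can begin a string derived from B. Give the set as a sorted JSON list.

FIRST iteration:
iter 1:
  A via A→a b: +{a}
  A via A→c B c: +{c}
  B via B→a: +{a}
  S via S→A c: +{a,c}
  S: {a,c}  A: {a,c}  B: {a}
iter 2:
  B via B→S B: +{c}
  S: {a,c}  A: {a,c}  B: {a,c}
iter 3: (stable)
  S: {a,c}  A: {a,c}  B: {a,c}

FIRST(B) = ["a", "c"]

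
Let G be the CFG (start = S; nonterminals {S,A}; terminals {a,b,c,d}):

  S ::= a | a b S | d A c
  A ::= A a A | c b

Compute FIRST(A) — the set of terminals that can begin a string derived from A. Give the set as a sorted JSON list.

FIRST sets, iterate to fixpoint:
round 1:
  A via A→c b: +{c}
  S via S→a: +{a}
  S via S→d A c: +{d}
  FIRST(S)={a,d}  FIRST(A)={c}
round 2: (stable)
  FIRST(S)={a,d}  FIRST(A)={c}

FIRST(A) = ["c"]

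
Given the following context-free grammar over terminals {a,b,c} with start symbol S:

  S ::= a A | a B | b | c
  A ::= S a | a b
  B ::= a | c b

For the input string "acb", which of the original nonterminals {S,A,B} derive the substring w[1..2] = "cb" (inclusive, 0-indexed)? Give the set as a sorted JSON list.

CNF form of G:
  S -> T0 A | T0 B | b | c
  A -> S T0 | T0 T1
  B -> T2 T1 | a
  T0 -> a
  T1 -> b
  T2 -> c

CYK fill — only the sub-triangle for w[1..2]:
  T[1,1] 'c' = {S,T2}  orig:{S}
  T[2,2] 'b' = {S,T1}  orig:{S}
  T[1,2] 'cb' = {B}

Original NTs in T[1,2] deriving "cb": ["B"]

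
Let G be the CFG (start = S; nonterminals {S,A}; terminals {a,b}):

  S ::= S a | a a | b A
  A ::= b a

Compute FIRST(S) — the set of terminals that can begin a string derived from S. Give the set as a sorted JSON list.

FIRST sets, iterate to fixpoint:
iter 1:
  A via A→b a: +{b}
  S via S→a a: +{a}
  S via S→b A: +{b}
  FIRST(S)={a,b}  FIRST(A)={b}
iter 2: — fixpoint
  FIRST(S)={a,b}  FIRST(A)={b}

FIRST(S) = ["a", "b"]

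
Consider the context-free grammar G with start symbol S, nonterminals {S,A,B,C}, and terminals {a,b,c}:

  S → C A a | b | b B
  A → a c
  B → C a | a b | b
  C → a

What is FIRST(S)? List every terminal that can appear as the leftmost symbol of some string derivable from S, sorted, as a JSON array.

Compute FIRST by fixpoint:
iter 1:
  A via A→a c: +{a}
  B via B→a b: +{a}
  B via B→b: +{b}
  C via C→a: +{a}
  S via S→C A a: +{a}
  S via S→b: +{b}
  FIRST(S)={a,b}  FIRST(A)={a}  FIRST(B)={a,b}  FIRST(C)={a}
iter 2: done
  FIRST(S)={a,b}  FIRST(A)={a}  FIRST(B)={a,b}  FIRST(C)={a}

FIRST(S) = ["a", "b"]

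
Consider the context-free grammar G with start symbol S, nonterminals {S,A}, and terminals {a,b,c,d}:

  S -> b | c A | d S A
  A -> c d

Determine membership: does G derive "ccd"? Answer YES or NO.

Convert to CNF:
  S -> T0 A | T1 X2 | b
  A -> T0 T1
  T0 -> c
  T1 -> d
  X2 -> S A

CYK fill:
  T[0,0] 'c' = {T0}  orig:{}
  T[1,1] 'c' = {T0}  orig:{}
  T[2,2] 'd' = {T1}  orig:{}
  T[0,1] 'cc' = ∅
  T[1,2] 'cd' = {A}
  T[0,2] 'ccd' = {S}

S ∈ T[0,2] ⇒ YES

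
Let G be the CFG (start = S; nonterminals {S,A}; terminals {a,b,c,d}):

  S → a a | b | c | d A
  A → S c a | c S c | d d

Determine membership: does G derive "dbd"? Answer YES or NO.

Convert to CNF:
  S -> T1 T1 | T2 A | b | c
  A -> S X3 | T0 X4 | T2 T2
  T0 -> c
  T1 -> a
  T2 -> d
  X3 -> T0 T1
  X4 -> S T0

Fill CYK table bottom-up:
  cell(0,0) d: {T2}  orig:{}
  cell(1,1) b: {S}
  cell(2,2) d: {T2}  orig:{}
  cell(0,1) db: ∅
  cell(1,2) bd: ∅
  cell(0,2) dbd: ∅

S ∉ T[0,2] ⇒ NO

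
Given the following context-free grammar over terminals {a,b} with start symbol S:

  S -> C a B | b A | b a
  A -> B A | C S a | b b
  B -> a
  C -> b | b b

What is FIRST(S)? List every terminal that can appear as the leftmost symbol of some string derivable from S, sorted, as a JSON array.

FIRST iteration:
iter 1:
  A via A→b b: +{b}
  B via B→a: +{a}
  C via C→b: +{b}
  S via S→C a B: +{b}
  S: {b}  A: {b}  B: {a}  C: {b}
iter 2:
  A via A→B A: +{a}
  S: {b}  A: {a,b}  B: {a}  C: {b}
iter 3: done
  S: {b}  A: {a,b}  B: {a}  C: {b}

FIRST(S) = ["b"]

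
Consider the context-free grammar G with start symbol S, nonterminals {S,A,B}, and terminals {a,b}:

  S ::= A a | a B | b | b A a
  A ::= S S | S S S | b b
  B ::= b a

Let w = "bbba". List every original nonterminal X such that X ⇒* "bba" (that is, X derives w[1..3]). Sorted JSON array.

Convert to CNF:
  S -> A T1 | T0 X3 | T1 B | b
  A -> S S | S X2 | T0 T0
  B -> T0 T1
  T0 -> b
  T1 -> a
  X2 -> S S
  X3 -> A T1

CYK table (by increasing span) — only the sub-triangle for w[1..3]:
  cell(1,1) b: {S,T0}  orig:{S}
  cell(2,2) b: {S,T0}  orig:{S}
  cell(3,3) a: {T1}  orig:{}
  cell(1,2) bb: {A,X2}  orig:{A}
  cell(2,3) ba: {B}
  cell(1,3) bba: {S,X3}  orig:{S}

Original NTs in T[1,3] deriving "bba": ["S"]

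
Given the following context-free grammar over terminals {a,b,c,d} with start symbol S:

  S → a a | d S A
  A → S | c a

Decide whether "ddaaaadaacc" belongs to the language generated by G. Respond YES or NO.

Convert to CNF:
  S -> T0 T0 | T2 X4
  A -> T0 T0 | T1 T0 | T2 X3
  T0 -> a
  T1 -> c
  T2 -> d
  X3 -> S A
  X4 -> S A

Fill CYK table bottom-up:
  T[0,0] 'd' = {T2}  orig:{}
  T[1,1] 'd' = {T2}  orig:{}
  T[2,2] 'a' = {T0}  orig:{}
  T[3,3] 'a' = {T0}  orig:{}
  T[4,4] 'a' = {T0}  orig:{}
  T[5,5] 'a' = {T0}  orig:{}
  T[6,6] 'd' = {T2}  orig:{}
  T[7,7] 'a' = {T0}  orig:{}
  T[8,8] 'a' = {T0}  orig:{}
  T[9,9] 'c' = {T1}  orig:{}
  T[10,10] 'c' = {T1}  orig:{}
  T[0,1] 'dd' = ∅
  T[1,2] 'da' = ∅
  T[2,3] 'aa' = {A,S}
  T[3,4] 'aa' = {A,S}
  T[4,5] 'aa' = {A,S}
  T[5,6] 'ad' = ∅
  T[6,7] 'da' = ∅
  T[7,8] 'aa' = {A,S}
  T[8,9] 'ac' = ∅
  T[9,10] 'cc' = ∅
  T[0,2] 'dda' = ∅
  T[1,3] 'daa' = ∅
  T[2,4] 'aaa' = ∅
  T[3,5] 'aaa' = ∅
  T[4,6] 'aad' = ∅
  T[5,7] 'ada' = ∅
  T[6,8] 'daa' = ∅
  T[7,9] 'aac' = ∅
  T[8,10] 'acc' = ∅
  T[0,3] 'ddaa' = ∅
  T[1,4] 'daaa' = ∅
  T[2,5] 'aaaa' = {X3,X4}  orig:{}
  T[3,6] 'aaad' = ∅
  T[4,7] 'aada' = ∅
  T[5,8] 'adaa' = ∅
  T[6,9] 'daac' = ∅
  T[7,10] 'aacc' = ∅
  T[0,4] 'ddaaa' = ∅
  T[1,5] 'daaaa' = {A,S}
  T[2,6] 'aaaad' = ∅
  T[3,7] 'aaada' = ∅
  T[4,8] 'aadaa' = ∅
  T[5,9] 'adaac' = ∅
  T[6,10] 'daacc' = ∅
  T[0,5] 'ddaaaa' = ∅
  T[1,6] 'daaaad' = ∅
  T[2,7] 'aaaada' = ∅
  T[3,8] 'aaadaa' = ∅
  T[4,9] 'aadaac' = ∅
  T[5,10] 'adaacc' = ∅
  T[0,6] 'ddaaaad' = ∅
  T[1,7] 'daaaada' = ∅
  T[2,8] 'aaaadaa' = ∅
  T[3,9] 'aaadaac' = ∅
  T[4,10] 'aadaacc' = ∅
  T[0,7] 'ddaaaada' = ∅
  T[1,8] 'daaaadaa' = ∅
  T[2,9] 'aaaadaac' = ∅
  T[3,10] 'aaadaacc' = ∅
  T[0,8] 'ddaaaadaa' = ∅
  T[1,9] 'daaaadaac' = ∅
  T[2,10] 'aaaadaacc' = ∅
  T[0,9] 'ddaaaadaac' = ∅
  T[1,10] 'daaaadaacc' = ∅
  T[0,10] 'ddaaaadaacc' = ∅

S ∉ T[0,10] ⇒ NO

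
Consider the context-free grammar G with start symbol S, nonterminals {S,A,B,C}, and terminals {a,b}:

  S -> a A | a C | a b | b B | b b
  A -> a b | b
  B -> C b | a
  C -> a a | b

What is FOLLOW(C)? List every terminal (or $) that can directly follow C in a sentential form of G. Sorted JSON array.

FIRST iteration:
[1]
  A via A→a b: +{a}
  A via A→b: +{b}
  B via B→a: +{a}
  C via C→a a: +{a}
  C via C→b: +{b}
  S via S→a A: +{a}
  S via S→b B: +{b}
  FIRST[S]={a,b}  FIRST[A]={a,b}  FIRST[B]={a}  FIRST[C]={a,b}
[2]
  B via B→C b: +{b}
  FIRST[S]={a,b}  FIRST[A]={a,b}  FIRST[B]={a,b}  FIRST[C]={a,b}
[3] — fixpoint
  FIRST[S]={a,b}  FIRST[A]={a,b}  FIRST[B]={a,b}  FIRST[C]={a,b}

FOLLOW sets:
FOLLOW(S) := {$}
pass 1:
  B→C b: FOLLOW(C) ⊇ FIRST(b) = {b}; new: +{b}
  S→a A: FOLLOW(A) ⊇ FOLLOW(S) ⊇ {$}; new: +{$}
  S→a C: FOLLOW(C) ⊇ FOLLOW(S) ⊇ {$}; new: +{$}
  S→b B: FOLLOW(B) ⊇ FOLLOW(S) ⊇ {$}; new: +{$}
  FOLLOW[S]={$}  FOLLOW[A]={$}  FOLLOW[B]={$}  FOLLOW[C]={$,b}
pass 2: done
  FOLLOW[S]={$}  FOLLOW[A]={$}  FOLLOW[B]={$}  FOLLOW[C]={$,b}

FOLLOW(C) = ["$", "b"]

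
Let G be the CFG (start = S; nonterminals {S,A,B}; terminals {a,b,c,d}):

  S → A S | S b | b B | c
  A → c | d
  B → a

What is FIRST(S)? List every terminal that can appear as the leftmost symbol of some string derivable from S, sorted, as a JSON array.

FIRST sets, iterate to fixpoint:
pass 1:
  A via A→c: +{c}
  A via A→d: +{d}
  B via B→a: +{a}
  S via S→A S: +{c,d}
  S via S→b B: +{b}
  FIRST(S)={b,c,d}  FIRST(A)={c,d}  FIRST(B)={a}
pass 2: (no change)
  FIRST(S)={b,c,d}  FIRST(A)={c,d}  FIRST(B)={a}

FIRST(S) = ["b", "c", "d"]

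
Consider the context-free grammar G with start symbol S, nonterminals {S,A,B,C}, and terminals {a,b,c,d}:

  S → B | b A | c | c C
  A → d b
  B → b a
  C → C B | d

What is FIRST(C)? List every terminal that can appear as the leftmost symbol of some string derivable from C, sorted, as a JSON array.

Compute FIRST by fixpoint:
round 1:
  A via A→d b: +{d}
  B via B→b a: +{b}
  C via C→d: +{d}
  S via S→B: +{b}
  S via S→c: +{c}
  S: {b,c}  A: {d}  B: {b}  C: {d}
round 2: (stable)
  S: {b,c}  A: {d}  B: {b}  C: {d}

FIRST(C) = ["d"]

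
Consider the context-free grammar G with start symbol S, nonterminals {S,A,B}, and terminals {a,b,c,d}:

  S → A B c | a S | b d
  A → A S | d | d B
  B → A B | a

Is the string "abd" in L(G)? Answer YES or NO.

CNF form of G:
  S -> A X4 | T2 S | T3 T0
  A -> A S | T0 B | d
  B -> A B | a
  T0 -> d
  T1 -> c
  T2 -> a
  T3 -> b
  X4 -> B T1

Fill CYK table bottom-up:
  cell(0,0) a: {B,T2}  orig:{B}
  cell(1,1) b: {T3}  orig:{}
  cell(2,2) d: {A,T0}  orig:{A}
  cell(0,1) ab: ∅
  cell(1,2) bd: {S}
  cell(0,2) abd: {S}

S ∈ T[0,2] ⇒ YES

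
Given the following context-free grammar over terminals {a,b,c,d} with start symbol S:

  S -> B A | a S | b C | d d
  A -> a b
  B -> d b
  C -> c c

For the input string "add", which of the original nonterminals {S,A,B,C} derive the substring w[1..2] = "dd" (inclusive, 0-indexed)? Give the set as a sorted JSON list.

Convert to CNF:
  S -> B A | T0 S | T1 C | T2 T2
  A -> T0 T1
  B -> T2 T1
  C -> T3 T3
  T0 -> a
  T1 -> b
  T2 -> d
  T3 -> c

Fill CYK table bottom-up — only the sub-triangle for w[1..2]:
  T[1,1] 'd' = {T2}  orig:{}
  T[2,2] 'd' = {T2}  orig:{}
  T[1,2] 'dd' = {S}

Original NTs in T[1,2] deriving "dd": ["S"]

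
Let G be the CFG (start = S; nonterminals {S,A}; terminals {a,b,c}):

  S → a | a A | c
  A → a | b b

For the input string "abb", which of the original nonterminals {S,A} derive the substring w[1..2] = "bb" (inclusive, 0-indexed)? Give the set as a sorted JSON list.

CNF form of G:
  S -> T1 A | a | c
  A -> T0 T0 | a
  T0 -> b
  T1 -> a

CYK fill — only the sub-triangle for w[1..2]:
  [1..1]={T0}  "b"  orig:{}
  [2..2]={T0}  "b"  orig:{}
  [1..2]={A}  "bb"

Original NTs in T[1,2] deriving "bb": ["A"]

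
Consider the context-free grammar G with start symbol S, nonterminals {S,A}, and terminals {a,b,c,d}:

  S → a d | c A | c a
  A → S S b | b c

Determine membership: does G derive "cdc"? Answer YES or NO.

Convert to CNF:
  S -> T1 A | T1 T2 | T2 T3
  A -> S X4 | T0 T1
  T0 -> b
  T1 -> c
  T2 -> a
  T3 -> d
  X4 -> S T0

CYK table (by increasing span):
  cell(0,0) c: {T1}  orig:{}
  cell(1,1) d: {T3}  orig:{}
  cell(2,2) c: {T1}  orig:{}
  cell(0,1) cd: ∅
  cell(1,2) dc: ∅
  cell(0,2) cdc: ∅

S ∉ T[0,2] ⇒ NO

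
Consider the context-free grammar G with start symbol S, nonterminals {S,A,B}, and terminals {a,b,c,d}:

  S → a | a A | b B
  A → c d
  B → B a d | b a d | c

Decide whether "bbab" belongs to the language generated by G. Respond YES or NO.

Convert to CNF:
  S -> T2 A | T3 B | a
  A -> T0 T1
  B -> B X4 | T3 X5 | c
  T0 -> c
  T1 -> d
  T2 -> a
  T3 -> b
  X4 -> T2 T1
  X5 -> T2 T1

CYK table (by increasing span):
  T[0,0] 'b' = {T3}  orig:{}
  T[1,1] 'b' = {T3}  orig:{}
  T[2,2] 'a' = {S,T2}  orig:{S}
  T[3,3] 'b' = {T3}  orig:{}
  T[0,1] 'bb' = ∅
  T[1,2] 'ba' = ∅
  T[2,3] 'ab' = ∅
  T[0,2] 'bba' = ∅
  T[1,3] 'bab' = ∅
  T[0,3] 'bbab' = ∅

S ∉ T[0,3] ⇒ NO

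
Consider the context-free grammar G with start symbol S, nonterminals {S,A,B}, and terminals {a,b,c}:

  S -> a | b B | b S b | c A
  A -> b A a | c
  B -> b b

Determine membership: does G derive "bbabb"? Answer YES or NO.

CNF form of G:
  S -> T0 B | T0 X4 | T2 A | a
  A -> T0 X3 | c
  B -> T0 T0
  T0 -> b
  T1 -> a
  T2 -> c
  X3 -> A T1
  X4 -> S T0

Fill CYK table bottom-up:
  [0..0]={T0}  "b"  orig:{}
  [1..1]={T0}  "b"  orig:{}
  [2..2]={S,T1}  "a"  orig:{S}
  [3..3]={T0}  "b"  orig:{}
  [4..4]={T0}  "b"  orig:{}
  [0..1]={B}  "bb"
  [1..2]=∅  "ba"
  [2..3]={X4}  "ab"  orig:{}
  [3..4]={B}  "bb"
  [0..2]=∅  "bba"
  [1..3]={S}  "bab"
  [2..4]=∅  "abb"
  [0..3]=∅  "bbab"
  [1..4]={X4}  "babb"  orig:{}
  [0..4]={S}  "bbabb"

S ∈ T[0,4] ⇒ YES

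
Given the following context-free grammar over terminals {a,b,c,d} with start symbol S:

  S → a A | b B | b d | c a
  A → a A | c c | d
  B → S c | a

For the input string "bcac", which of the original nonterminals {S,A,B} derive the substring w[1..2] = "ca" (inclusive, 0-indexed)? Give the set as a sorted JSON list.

Convert to CNF:
  S -> T0 A | T1 T0 | T2 B | T2 T3
  A -> T0 A | T1 T1 | d
  B -> S T1 | a
  T0 -> a
  T1 -> c
  T2 -> b
  T3 -> d

CYK table (by increasing span), restricted to cells inside w[1..2]:
  [1..1]={T1}  "c"  orig:{}
  [2..2]={B,T0}  "a"  orig:{B}
  [1..2]={S}  "ca"

Original NTs in T[1,2] deriving "ca": ["S"]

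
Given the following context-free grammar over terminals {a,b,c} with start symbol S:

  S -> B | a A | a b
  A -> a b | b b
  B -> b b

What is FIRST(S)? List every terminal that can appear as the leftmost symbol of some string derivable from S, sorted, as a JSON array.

Compute FIRST by fixpoint:
pass 1:
  A via A→a b: +{a}
  A via A→b b: +{b}
  B via B→b b: +{b}
  S via S→B: +{b}
  S via S→a A: +{a}
  FIRST(S)={a,b}  FIRST(A)={a,b}  FIRST(B)={b}
pass 2: (no change)
  FIRST(S)={a,b}  FIRST(A)={a,b}  FIRST(B)={b}

FIRST(S) = ["a", "b"]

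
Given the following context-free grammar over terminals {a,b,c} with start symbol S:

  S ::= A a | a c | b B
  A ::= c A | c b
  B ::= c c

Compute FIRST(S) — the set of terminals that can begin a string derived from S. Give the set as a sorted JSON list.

FIRST iteration:
round 1:
  A via A→c A: +{c}
  B via B→c c: +{c}
  S via S→A a: +{c}
  S via S→a c: +{a}
  S via S→b B: +{b}
  FIRST(S)={a,b,c}  FIRST(A)={c}  FIRST(B)={c}
round 2: (stable)
  FIRST(S)={a,b,c}  FIRST(A)={c}  FIRST(B)={c}

FIRST(S) = ["a", "b", "c"]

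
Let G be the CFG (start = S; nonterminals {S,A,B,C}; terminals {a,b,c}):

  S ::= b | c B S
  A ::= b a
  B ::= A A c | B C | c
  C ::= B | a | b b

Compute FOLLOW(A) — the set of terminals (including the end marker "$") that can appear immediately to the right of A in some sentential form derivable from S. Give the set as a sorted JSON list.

Compute FIRST by fixpoint:
[1]
  A via A→b a: +{b}
  B via B→A A c: +{b}
  B via B→c: +{c}
  C via C→B: +{b,c}
  C via C→a: +{a}
  S via S→b: +{b}
  S via S→c B S: +{c}
  FIRST(S)={b,c}  FIRST(A)={b}  FIRST(B)={b,c}  FIRST(C)={a,b,c}
[2] done
  FIRST(S)={b,c}  FIRST(A)={b}  FIRST(B)={b,c}  FIRST(C)={a,b,c}

FOLLOW iteration:
FOLLOW(S) := {$}
[1]
  B→A A c: FOLLOW(A) ⊇ FIRST(A) = {b}; new: +{b}
  B→A A c: FOLLOW(A) ⊇ FIRST(c) = {c}; new: +{c}
  B→B C: FOLLOW(B) ⊇ FIRST(C) = {a,b,c}; new: +{a,b,c}
  B→B C: FOLLOW(C) ⊇ FOLLOW(B) ⊇ {a,b,c}; new: +{a,b,c}
  FOLLOW(S)={$}  FOLLOW(A)={b,c}  FOLLOW(B)={a,b,c}  FOLLOW(C)={a,b,c}
[2] (stable)
  FOLLOW(S)={$}  FOLLOW(A)={b,c}  FOLLOW(B)={a,b,c}  FOLLOW(C)={a,b,c}

FOLLOW(A) = ["b", "c"]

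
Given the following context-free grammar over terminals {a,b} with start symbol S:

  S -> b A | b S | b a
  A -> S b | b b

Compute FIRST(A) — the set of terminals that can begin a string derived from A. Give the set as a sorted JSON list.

FIRST iteration:
round 1:
  A via A→b b: +{b}
  S via S→b A: +{b}
  FIRST[S]={b}  FIRST[A]={b}
round 2: — fixpoint
  FIRST[S]={b}  FIRST[A]={b}

FIRST(A) = ["b"]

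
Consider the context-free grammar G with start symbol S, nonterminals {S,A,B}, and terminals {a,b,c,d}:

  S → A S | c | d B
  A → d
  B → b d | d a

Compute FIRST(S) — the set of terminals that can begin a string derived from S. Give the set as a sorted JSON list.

Compute FIRST by fixpoint:
round 1:
  A via A→d: +{d}
  B via B→b d: +{b}
  B via B→d a: +{d}
  S via S→A S: +{d}
  S via S→c: +{c}
  FIRST(S)={c,d}  FIRST(A)={d}  FIRST(B)={b,d}
round 2: (no change)
  FIRST(S)={c,d}  FIRST(A)={d}  FIRST(B)={b,d}

FIRST(S) = ["c", "d"]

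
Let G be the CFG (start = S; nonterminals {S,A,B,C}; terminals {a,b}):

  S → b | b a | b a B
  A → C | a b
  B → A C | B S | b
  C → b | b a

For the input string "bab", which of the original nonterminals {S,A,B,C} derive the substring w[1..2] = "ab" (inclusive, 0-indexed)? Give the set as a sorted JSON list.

CNF form of G:
  S -> T1 T0 | T1 X2 | b
  A -> T0 T1 | T1 T0 | b
  B -> A C | B S | b
  C -> T1 T0 | b
  T0 -> a
  T1 -> b
  X2 -> T0 B

CYK table (by increasing span) (cells [i..j] with 1 ≤ i ≤ j ≤ 2 only):
  [1..1]={T0}  "a"  orig:{}
  [2..2]={A,B,C,S,T1}  "b"  orig:{A,B,C,S}
  [1..2]={A,X2}  "ab"  orig:{A}

Original NTs in T[1,2] deriving "ab": ["A"]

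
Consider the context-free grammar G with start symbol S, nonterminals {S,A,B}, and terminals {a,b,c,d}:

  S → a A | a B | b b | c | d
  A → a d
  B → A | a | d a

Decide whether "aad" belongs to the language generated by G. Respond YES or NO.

CNF form of G:
  S -> T0 A | T0 B | T2 T2 | c | d
  A -> T0 T1
  B -> T0 T1 | T1 T0 | a
  T0 -> a
  T1 -> d
  T2 -> b

CYK table (by increasing span):
  cell(0,0) a: {B,T0}  orig:{B}
  cell(1,1) a: {B,T0}  orig:{B}
  cell(2,2) d: {S,T1}  orig:{S}
  cell(0,1) aa: {S}
  cell(1,2) ad: {A,B}
  cell(0,2) aad: {S}

S ∈ T[0,2] ⇒ YES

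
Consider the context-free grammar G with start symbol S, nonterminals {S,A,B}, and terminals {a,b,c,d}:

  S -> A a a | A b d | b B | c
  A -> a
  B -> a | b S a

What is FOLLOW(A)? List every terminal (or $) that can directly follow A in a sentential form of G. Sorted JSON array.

Compute FIRST by fixpoint:
[1]
  A via A→a: +{a}
  B via B→a: +{a}
  B via B→b S a: +{b}
  S via S→A a a: +{a}
  S via S→b B: +{b}
  S via S→c: +{c}
  FIRST(S)={a,b,c}  FIRST(A)={a}  FIRST(B)={a,b}
[2] — fixpoint
  FIRST(S)={a,b,c}  FIRST(A)={a}  FIRST(B)={a,b}

FOLLOW iteration:
FOLLOW(S) := {$}
round 1:
  B→b S a: FOLLOW(S) ⊇ FIRST(a) = {a}; new: +{a}
  S→A a a: FOLLOW(A) ⊇ FIRST(a) = {a}; new: +{a}
  S→A b d: FOLLOW(A) ⊇ FIRST(b) = {b}; new: +{b}
  S→b B: FOLLOW(B) ⊇ FOLLOW(S) ⊇ {$,a}; new: +{$,a}
  S: {$,a}  A: {a,b}  B: {$,a}
round 2: done
  S: {$,a}  A: {a,b}  B: {$,a}

FOLLOW(A) = ["a", "b"]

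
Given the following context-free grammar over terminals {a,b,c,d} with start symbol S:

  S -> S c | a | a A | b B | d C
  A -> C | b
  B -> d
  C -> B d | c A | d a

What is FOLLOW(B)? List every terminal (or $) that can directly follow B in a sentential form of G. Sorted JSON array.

FIRST sets, iterate to fixpoint:
iter 1:
  A via A→b: +{b}
  B via B→d: +{d}
  C via C→B d: +{d}
  C via C→c A: +{c}
  S via S→a: +{a}
  S via S→b B: +{b}
  S via S→d C: +{d}
  FIRST[S]={a,b,d}  FIRST[A]={b}  FIRST[B]={d}  FIRST[C]={c,d}
iter 2:
  A via A→C: +{c,d}
  FIRST[S]={a,b,d}  FIRST[A]={b,c,d}  FIRST[B]={d}  FIRST[C]={c,d}
iter 3: done
  FIRST[S]={a,b,d}  FIRST[A]={b,c,d}  FIRST[B]={d}  FIRST[C]={c,d}

Compute FOLLOW by fixpoint:
FOLLOW(S) := {$}
iter 1:
  C→B d: FOLLOW(B) ⊇ FIRST(d) = {d}; new: +{d}
  S→S c: FOLLOW(S) ⊇ FIRST(c) = {c}; new: +{c}
  S→a A: FOLLOW(A) ⊇ FOLLOW(S) ⊇ {$,c}; new: +{$,c}
  S→b B: FOLLOW(B) ⊇ FOLLOW(S) ⊇ {$,c}; new: +{$,c}
  S→d C: FOLLOW(C) ⊇ FOLLOW(S) ⊇ {$,c}; new: +{$,c}
  FOLLOW[S]={$,c}  FOLLOW[A]={$,c}  FOLLOW[B]={$,c,d}  FOLLOW[C]={$,c}
iter 2: done
  FOLLOW[S]={$,c}  FOLLOW[A]={$,c}  FOLLOW[B]={$,c,d}  FOLLOW[C]={$,c}

FOLLOW(B) = ["$", "c", "d"]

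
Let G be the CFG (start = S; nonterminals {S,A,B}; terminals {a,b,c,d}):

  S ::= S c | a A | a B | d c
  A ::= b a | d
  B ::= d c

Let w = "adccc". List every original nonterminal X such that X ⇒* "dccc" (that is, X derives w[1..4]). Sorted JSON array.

Convert to CNF:
  S -> S T3 | T1 A | T1 B | T2 T3
  A -> T0 T1 | d
  B -> T2 T3
  T0 -> b
  T1 -> a
  T2 -> d
  T3 -> c

CYK table (by increasing span) (cells [i..j] with 1 ≤ i ≤ j ≤ 4 only):
  T[1,1] 'd' = {A,T2}  orig:{A}
  T[2,2] 'c' = {T3}  orig:{}
  T[3,3] 'c' = {T3}  orig:{}
  T[4,4] 'c' = {T3}  orig:{}
  T[1,2] 'dc' = {B,S}
  T[2,3] 'cc' = ∅
  T[3,4] 'cc' = ∅
  T[1,3] 'dcc' = {S}
  T[2,4] 'ccc' = ∅
  T[1,4] 'dccc' = {S}

Original NTs in T[1,4] deriving "dccc": ["S"]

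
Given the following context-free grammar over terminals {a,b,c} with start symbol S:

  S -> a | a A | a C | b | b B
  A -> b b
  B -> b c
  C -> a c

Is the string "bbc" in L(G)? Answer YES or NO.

CNF form of G:
  S -> T0 B | T2 A | T2 C | a | b
  A -> T0 T0
  B -> T0 T1
  C -> T2 T1
  T0 -> b
  T1 -> c
  T2 -> a

Fill CYK table bottom-up:
  cell(0,0) b: {S,T0}  orig:{S}
  cell(1,1) b: {S,T0}  orig:{S}
  cell(2,2) c: {T1}  orig:{}
  cell(0,1) bb: {A}
  cell(1,2) bc: {B}
  cell(0,2) bbc: {S}

S ∈ T[0,2] ⇒ YES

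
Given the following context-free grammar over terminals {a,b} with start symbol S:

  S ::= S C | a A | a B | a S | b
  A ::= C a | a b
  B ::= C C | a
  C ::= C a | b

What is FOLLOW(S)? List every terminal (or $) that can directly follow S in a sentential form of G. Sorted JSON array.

Compute FIRST by fixpoint:
iter 1:
  A via A→a b: +{a}
  B via B→a: +{a}
  C via C→b: +{b}
  S via S→a A: +{a}
  S via S→b: +{b}
  FIRST[S]={a,b}  FIRST[A]={a}  FIRST[B]={a}  FIRST[C]={b}
iter 2:
  A via A→C a: +{b}
  B via B→C C: +{b}
  FIRST[S]={a,b}  FIRST[A]={a,b}  FIRST[B]={a,b}  FIRST[C]={b}
iter 3: (no change)
  FIRST[S]={a,b}  FIRST[A]={a,b}  FIRST[B]={a,b}  FIRST[C]={b}

FOLLOW sets:
seed FOLLOW(S) with $
round 1:
  A→C a: FOLLOW(C) ⊇ FIRST(a) = {a}; new: +{a}
  B→C C: FOLLOW(C) ⊇ FIRST(C) = {b}; new: +{b}
  S→S C: FOLLOW(S) ⊇ FIRST(C) = {b}; new: +{b}
  S→S C: FOLLOW(C) ⊇ FOLLOW(S) ⊇ {$,b}; new: +{$}
  S→a A: FOLLOW(A) ⊇ FOLLOW(S) ⊇ {$,b}; new: +{$,b}
  S→a B: FOLLOW(B) ⊇ FOLLOW(S) ⊇ {$,b}; new: +{$,b}
  FOLLOW[S]={$,b}  FOLLOW[A]={$,b}  FOLLOW[B]={$,b}  FOLLOW[C]={$,a,b}
round 2: (no change)
  FOLLOW[S]={$,b}  FOLLOW[A]={$,b}  FOLLOW[B]={$,b}  FOLLOW[C]={$,a,b}

FOLLOW(S) = ["$", "b"]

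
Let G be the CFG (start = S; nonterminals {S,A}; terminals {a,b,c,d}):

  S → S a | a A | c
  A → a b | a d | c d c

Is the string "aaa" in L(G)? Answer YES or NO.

Convert to CNF:
  S -> S T0 | T0 A | c
  A -> T0 T1 | T0 T2 | T3 X4
  T0 -> a
  T1 -> b
  T2 -> d
  T3 -> c
  X4 -> T2 T3

CYK table (by increasing span):
  T[0,0] 'a' = {T0}  orig:{}
  T[1,1] 'a' = {T0}  orig:{}
  T[2,2] 'a' = {T0}  orig:{}
  T[0,1] 'aa' = ∅
  T[1,2] 'aa' = ∅
  T[0,2] 'aaa' = ∅

S ∉ T[0,2] ⇒ NO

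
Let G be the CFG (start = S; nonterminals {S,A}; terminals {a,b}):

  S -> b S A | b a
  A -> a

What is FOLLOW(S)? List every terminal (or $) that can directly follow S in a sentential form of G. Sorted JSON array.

FIRST iteration:
iter 1:
  A via A→a: +{a}
  S via S→b S A: +{b}
  S: {b}  A: {a}
iter 2: (stable)
  S: {b}  A: {a}

FOLLOW iteration:
seed FOLLOW(S) with $
round 1:
  S→b S A: FOLLOW(S) ⊇ FIRST(A) = {a}; new: +{a}
  S→b S A: FOLLOW(A) ⊇ FOLLOW(S) ⊇ {$,a}; new: +{$,a}
  S: {$,a}  A: {$,a}
round 2: done
  S: {$,a}  A: {$,a}

FOLLOW(S) = ["$", "a"]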